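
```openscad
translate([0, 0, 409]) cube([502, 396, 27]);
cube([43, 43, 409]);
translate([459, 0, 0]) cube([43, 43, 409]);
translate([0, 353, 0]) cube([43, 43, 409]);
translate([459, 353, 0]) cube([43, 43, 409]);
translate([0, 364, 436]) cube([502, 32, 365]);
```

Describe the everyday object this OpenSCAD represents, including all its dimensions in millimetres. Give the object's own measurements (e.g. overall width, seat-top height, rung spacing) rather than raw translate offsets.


A chair. The seat is a 502×396×27 mm slab with its top at z = 436 mm, on four 43×43 mm corner legs (flush with the seat edges, standing on z = 0). A flat backrest 32 mm thick, 365 mm tall, spans the full seat width and rises from the seat top along its +y edge, rear face flush with the rear of the seat.


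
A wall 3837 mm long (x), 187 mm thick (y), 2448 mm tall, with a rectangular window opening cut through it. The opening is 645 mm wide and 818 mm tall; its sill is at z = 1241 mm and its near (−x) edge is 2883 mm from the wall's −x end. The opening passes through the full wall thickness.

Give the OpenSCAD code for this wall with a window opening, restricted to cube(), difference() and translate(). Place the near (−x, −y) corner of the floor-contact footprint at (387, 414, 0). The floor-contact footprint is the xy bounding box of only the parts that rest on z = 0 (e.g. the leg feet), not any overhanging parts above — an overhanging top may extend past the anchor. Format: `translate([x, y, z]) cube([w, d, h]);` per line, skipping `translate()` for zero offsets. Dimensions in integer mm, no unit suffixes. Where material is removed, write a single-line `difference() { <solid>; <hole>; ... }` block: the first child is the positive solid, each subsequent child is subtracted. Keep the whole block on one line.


difference() { translate([387, 414, 0]) cube([3837, 187, 2448]); translate([3270, 414, 1241]) cube([645, 187, 818]); }


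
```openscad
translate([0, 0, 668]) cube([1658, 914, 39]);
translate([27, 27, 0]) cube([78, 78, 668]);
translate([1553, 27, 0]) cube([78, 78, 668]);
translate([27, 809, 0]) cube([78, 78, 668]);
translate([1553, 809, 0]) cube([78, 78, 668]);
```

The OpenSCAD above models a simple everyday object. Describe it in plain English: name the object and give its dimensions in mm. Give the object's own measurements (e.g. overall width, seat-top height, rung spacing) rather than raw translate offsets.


A rectangular dining table. The top is 1658×914×39 mm with its upper surface at z = 707 mm. It stands on four 78×78 mm square legs, each inset 27 mm from the nearest pair of top edges, running from the floor to the underside of the top.


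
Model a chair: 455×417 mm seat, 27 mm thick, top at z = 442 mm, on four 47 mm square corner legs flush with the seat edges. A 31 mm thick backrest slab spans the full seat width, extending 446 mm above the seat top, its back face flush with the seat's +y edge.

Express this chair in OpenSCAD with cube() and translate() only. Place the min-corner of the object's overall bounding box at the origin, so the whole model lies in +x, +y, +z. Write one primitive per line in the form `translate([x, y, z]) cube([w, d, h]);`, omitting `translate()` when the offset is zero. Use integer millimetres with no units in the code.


translate([0, 0, 415]) cube([455, 417, 27]);
cube([47, 47, 415]);
translate([408, 0, 0]) cube([47, 47, 415]);
translate([0, 370, 0]) cube([47, 47, 415]);
translate([408, 370, 0]) cube([47, 47, 415]);
translate([0, 386, 442]) cube([455, 31, 446]);


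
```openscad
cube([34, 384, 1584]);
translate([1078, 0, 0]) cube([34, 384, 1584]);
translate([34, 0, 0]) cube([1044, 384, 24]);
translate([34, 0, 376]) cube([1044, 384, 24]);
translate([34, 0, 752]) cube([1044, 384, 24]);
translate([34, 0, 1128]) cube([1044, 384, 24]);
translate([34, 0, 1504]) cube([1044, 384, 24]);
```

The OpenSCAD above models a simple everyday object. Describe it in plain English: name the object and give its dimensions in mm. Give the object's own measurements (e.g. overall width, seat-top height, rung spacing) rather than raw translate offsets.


An open bookshelf. Two side panels, each 34 mm thick, 384 mm deep and 1584 mm tall, stand 1112 mm apart (outside-to-outside). Between them sit 5 shelves, each 24 mm thick and 384 mm deep, spanning the full gap between the sides. The bottom shelf rests on the floor (its underside at z = 0) and the clear gap between one shelf's top and the next shelf's underside is 352 mm.


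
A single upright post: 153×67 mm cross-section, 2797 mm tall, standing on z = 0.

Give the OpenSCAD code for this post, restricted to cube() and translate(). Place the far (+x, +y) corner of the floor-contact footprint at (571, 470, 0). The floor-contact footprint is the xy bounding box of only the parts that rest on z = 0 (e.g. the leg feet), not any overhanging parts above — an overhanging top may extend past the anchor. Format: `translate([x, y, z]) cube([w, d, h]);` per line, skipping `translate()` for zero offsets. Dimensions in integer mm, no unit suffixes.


translate([418, 403, 0]) cube([153, 67, 2797]);


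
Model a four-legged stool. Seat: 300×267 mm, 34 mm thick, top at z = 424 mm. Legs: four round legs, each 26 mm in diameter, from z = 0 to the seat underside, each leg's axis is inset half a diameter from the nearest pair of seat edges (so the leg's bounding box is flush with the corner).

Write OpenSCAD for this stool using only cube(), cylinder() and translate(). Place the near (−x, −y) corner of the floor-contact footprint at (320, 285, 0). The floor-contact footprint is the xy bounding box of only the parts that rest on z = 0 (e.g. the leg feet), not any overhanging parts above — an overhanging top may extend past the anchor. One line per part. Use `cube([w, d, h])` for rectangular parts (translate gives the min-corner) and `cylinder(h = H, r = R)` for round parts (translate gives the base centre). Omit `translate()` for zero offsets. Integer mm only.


// leg_h = 424 - 34 = 390
translate([320, 285, 390]) cube([300, 267, 34]);
translate([333, 298, 0]) cylinder(h = 390, r = 13);
translate([607, 298, 0]) cylinder(h = 390, r = 13);
translate([333, 539, 0]) cylinder(h = 390, r = 13);
translate([607, 539, 0]) cylinder(h = 390, r = 13);


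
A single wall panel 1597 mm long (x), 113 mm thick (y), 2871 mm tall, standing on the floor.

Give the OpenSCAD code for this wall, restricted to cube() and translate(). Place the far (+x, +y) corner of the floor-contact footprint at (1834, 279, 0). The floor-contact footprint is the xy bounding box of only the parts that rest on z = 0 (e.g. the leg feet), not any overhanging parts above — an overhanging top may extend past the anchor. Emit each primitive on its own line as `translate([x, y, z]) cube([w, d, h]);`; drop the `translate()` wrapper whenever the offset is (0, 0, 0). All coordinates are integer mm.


translate([237, 166, 0]) cube([1597, 113, 2871]);


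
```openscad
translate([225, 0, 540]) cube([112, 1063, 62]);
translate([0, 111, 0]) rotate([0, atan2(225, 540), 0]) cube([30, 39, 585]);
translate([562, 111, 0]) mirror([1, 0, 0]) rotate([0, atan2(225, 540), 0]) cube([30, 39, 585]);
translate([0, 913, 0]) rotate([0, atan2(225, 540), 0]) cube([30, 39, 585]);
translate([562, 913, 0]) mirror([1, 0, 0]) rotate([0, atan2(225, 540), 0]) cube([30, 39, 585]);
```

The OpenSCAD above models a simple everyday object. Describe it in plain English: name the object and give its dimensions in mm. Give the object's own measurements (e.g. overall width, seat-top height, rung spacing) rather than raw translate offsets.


A sawhorse. A 112×1063×62 mm beam (x, y, z) sits on two A-frame leg pairs. Each pair is two raked legs of 30×39 mm section (39 mm along y) splaying symmetrically in x. Each leg rises 540 mm vertically over 225 mm of horizontal reach and is 585 mm long along its own axis. Every leg's outer bottom edge rests on the floor and its outer top edge meets a bottom edge of the beam — the left legs (tilting toward +x) meet the beam's −x bottom edge, the right legs (their mirror images, tilting toward −x) meet its +x bottom edge — so the leg tops tuck under the beam, the beam's underside is 540 mm above the floor, and the feet are 562 mm apart outside-to-outside with the beam centred between them. The two leg pairs are set in 111 mm from either end of the beam.


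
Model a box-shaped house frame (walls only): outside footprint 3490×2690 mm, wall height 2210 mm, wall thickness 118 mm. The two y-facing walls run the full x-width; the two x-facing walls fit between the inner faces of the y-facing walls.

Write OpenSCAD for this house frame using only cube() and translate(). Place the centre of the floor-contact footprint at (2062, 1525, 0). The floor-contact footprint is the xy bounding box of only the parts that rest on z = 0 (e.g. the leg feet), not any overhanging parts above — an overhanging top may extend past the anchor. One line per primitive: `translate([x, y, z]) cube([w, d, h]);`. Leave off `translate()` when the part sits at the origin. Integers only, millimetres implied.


translate([317, 180, 0]) cube([3490, 118, 2210]);
translate([317, 2752, 0]) cube([3490, 118, 2210]);
translate([317, 298, 0]) cube([118, 2454, 2210]);
translate([3689, 298, 0]) cube([118, 2454, 2210]);


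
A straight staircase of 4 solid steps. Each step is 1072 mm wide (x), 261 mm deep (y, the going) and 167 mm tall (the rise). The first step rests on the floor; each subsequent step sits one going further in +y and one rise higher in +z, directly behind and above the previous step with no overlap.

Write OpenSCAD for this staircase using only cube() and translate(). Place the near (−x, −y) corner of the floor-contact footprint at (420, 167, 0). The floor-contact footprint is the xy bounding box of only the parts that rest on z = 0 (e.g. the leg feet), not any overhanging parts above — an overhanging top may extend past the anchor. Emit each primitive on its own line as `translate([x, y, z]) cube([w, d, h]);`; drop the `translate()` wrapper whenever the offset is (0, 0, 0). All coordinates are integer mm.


translate([420, 167, 0]) cube([1072, 261, 167]);
translate([420, 428, 167]) cube([1072, 261, 167]);
translate([420, 689, 334]) cube([1072, 261, 167]);
translate([420, 950, 501]) cube([1072, 261, 167]);


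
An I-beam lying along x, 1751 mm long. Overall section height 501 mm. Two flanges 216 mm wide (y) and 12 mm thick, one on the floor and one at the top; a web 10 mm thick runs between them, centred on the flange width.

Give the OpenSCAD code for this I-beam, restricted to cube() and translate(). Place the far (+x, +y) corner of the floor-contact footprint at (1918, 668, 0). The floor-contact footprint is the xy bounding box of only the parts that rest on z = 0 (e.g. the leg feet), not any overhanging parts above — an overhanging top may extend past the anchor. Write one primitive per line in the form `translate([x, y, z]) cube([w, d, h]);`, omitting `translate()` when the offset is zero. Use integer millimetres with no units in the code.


translate([167, 452, 0]) cube([1751, 216, 12]);
translate([167, 555, 12]) cube([1751, 10, 477]);
translate([167, 452, 489]) cube([1751, 216, 12]);


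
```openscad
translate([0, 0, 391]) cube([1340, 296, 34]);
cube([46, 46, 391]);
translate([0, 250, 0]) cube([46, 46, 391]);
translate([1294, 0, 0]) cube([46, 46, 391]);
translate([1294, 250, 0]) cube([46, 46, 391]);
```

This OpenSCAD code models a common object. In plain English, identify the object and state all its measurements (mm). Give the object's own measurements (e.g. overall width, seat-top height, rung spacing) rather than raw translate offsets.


A long wooden bench with a 1340 mm (x) × 296 mm (y) seat, 34 mm thick, its top surface 425 mm above the floor. Four 46 mm square legs at the seat corners, flush with the edges, run from z = 0 to the seat underside.


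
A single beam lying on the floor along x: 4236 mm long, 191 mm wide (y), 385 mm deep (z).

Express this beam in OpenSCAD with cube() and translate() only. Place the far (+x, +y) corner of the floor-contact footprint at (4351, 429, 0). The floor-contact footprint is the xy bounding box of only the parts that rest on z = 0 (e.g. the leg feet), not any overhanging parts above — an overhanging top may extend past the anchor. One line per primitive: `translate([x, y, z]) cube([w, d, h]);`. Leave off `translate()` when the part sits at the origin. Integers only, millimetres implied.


translate([115, 238, 0]) cube([4236, 191, 385]);


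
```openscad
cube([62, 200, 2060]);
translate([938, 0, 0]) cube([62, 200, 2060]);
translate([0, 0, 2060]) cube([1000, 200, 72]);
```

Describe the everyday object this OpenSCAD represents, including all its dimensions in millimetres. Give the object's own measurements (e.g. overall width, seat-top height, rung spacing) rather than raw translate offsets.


A door frame. The clear opening is 876 mm wide and 2060 mm high. Two 62 mm wide jambs, 200 mm deep, stand either side of the opening from the floor to the top of the opening. A 72 mm thick head sits across the top of both jambs, spanning the full outside width of the frame.


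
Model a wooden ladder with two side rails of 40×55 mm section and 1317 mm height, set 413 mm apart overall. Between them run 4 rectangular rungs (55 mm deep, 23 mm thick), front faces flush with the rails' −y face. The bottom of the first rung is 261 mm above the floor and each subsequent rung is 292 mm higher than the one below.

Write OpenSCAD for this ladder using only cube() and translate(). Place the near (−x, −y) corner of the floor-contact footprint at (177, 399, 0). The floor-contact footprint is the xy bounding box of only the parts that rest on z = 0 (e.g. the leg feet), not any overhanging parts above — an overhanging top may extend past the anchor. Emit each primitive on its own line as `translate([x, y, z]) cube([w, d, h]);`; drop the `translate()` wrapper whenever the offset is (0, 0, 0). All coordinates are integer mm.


translate([177, 399, 0]) cube([40, 55, 1317]);
translate([550, 399, 0]) cube([40, 55, 1317]);
translate([217, 399, 261]) cube([333, 55, 23]);
translate([217, 399, 553]) cube([333, 55, 23]);
translate([217, 399, 845]) cube([333, 55, 23]);
translate([217, 399, 1137]) cube([333, 55, 23]);


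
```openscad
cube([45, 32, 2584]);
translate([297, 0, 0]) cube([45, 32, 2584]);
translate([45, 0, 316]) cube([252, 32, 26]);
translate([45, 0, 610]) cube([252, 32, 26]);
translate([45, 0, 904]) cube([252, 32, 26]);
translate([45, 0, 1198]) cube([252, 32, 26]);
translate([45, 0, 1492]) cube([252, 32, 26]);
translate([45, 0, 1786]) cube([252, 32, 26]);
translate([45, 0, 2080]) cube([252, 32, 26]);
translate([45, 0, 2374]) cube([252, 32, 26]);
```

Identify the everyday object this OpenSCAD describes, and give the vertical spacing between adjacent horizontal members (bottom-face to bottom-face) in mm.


A ladder. The rung spacing is 294 mm.

Two tall 45×32 posts with 8 short bars between them — a ladder. Adjacent rungs sit at z = 316 and z = 610, so the spacing is 610 − 316 = 294 mm.


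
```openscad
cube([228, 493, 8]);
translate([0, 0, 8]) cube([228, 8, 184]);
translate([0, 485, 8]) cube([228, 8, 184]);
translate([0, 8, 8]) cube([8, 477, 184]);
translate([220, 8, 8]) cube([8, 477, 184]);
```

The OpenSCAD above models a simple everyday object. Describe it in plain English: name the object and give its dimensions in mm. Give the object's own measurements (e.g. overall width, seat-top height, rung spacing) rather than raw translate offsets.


An open-topped rectangular box: outside dimensions 228×493×192 mm, with a uniform wall and base thickness of 8 mm. The base is a full 228×493 slab on the floor; four walls sit on top of the base. The front and back walls (the −y and +y sides) span the full width; the two side walls fit between them.


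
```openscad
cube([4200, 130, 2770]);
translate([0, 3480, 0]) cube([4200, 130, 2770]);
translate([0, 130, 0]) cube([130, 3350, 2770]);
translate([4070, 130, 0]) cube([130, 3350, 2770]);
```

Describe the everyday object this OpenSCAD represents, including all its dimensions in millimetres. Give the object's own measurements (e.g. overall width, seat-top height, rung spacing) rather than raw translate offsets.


The wall frame of a small rectangular building: four walls, each 2770 mm tall and 130 mm thick, enclosing a footprint 4200 mm (x) by 3610 mm (y) outside-to-outside, with no floor or roof. The front and back walls (the −y and +y sides) span the full width; the two side walls fit between them.


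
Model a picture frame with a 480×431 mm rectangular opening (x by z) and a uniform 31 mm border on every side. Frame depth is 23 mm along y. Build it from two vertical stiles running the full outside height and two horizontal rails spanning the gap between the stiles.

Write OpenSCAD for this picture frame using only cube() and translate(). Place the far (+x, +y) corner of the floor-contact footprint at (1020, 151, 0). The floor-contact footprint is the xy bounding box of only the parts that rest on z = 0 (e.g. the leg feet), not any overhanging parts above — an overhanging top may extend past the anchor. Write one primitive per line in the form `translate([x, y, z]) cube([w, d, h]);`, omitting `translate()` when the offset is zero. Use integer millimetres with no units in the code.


translate([478, 128, 0]) cube([31, 23, 493]);
translate([989, 128, 0]) cube([31, 23, 493]);
translate([509, 128, 0]) cube([480, 23, 31]);
translate([509, 128, 462]) cube([480, 23, 31]);


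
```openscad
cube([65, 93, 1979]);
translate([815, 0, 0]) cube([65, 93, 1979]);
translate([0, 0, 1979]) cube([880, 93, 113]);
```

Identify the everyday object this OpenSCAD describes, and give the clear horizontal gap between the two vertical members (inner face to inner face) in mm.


A door frame. The clear opening width is 750 mm.

Two 1979 mm tall posts with a header on top — a door frame. The left jamb is 65 mm wide at x = 0; the right jamb starts at x = 815. The clear opening is 815 − 65 = 750 mm.


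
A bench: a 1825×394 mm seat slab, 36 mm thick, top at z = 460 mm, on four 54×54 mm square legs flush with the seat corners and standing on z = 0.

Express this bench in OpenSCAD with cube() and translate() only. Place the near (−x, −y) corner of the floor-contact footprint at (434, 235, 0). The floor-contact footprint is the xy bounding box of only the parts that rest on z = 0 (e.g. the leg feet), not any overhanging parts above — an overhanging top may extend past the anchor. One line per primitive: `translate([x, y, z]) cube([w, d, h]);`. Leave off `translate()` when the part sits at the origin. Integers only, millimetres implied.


translate([434, 235, 424]) cube([1825, 394, 36]);
translate([434, 235, 0]) cube([54, 54, 424]);
translate([434, 575, 0]) cube([54, 54, 424]);
translate([2205, 235, 0]) cube([54, 54, 424]);
translate([2205, 575, 0]) cube([54, 54, 424]);


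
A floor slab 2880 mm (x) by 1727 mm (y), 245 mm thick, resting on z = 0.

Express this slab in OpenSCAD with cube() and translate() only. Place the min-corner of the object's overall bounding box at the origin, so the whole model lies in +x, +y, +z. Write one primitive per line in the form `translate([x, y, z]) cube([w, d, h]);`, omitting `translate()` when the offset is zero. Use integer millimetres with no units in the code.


cube([2880, 1727, 245]);


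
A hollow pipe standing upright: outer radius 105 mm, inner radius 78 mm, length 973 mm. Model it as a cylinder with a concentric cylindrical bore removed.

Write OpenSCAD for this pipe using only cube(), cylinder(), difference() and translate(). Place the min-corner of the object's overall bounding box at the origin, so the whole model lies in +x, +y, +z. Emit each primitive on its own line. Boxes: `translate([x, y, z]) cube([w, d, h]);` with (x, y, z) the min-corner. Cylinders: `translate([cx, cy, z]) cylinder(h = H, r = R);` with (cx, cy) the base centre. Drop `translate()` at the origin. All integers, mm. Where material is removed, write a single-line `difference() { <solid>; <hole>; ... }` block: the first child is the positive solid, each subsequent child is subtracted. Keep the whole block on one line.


difference() { translate([105, 105, 0]) cylinder(h = 973, r = 105); translate([105, 105, 0]) cylinder(h = 973, r = 78); }


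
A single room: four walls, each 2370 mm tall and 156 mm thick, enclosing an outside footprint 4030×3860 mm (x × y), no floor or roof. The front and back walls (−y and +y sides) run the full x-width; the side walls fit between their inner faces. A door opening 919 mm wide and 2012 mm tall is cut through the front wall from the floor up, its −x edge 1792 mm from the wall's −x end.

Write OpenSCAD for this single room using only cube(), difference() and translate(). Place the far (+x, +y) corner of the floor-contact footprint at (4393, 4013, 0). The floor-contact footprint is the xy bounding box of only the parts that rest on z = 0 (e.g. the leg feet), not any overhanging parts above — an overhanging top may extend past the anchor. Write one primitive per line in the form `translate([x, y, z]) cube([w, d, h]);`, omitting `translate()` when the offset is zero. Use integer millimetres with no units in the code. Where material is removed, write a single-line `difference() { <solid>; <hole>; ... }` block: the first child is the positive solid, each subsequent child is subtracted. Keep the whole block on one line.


difference() { translate([363, 153, 0]) cube([4030, 156, 2370]); translate([2155, 153, 0]) cube([919, 156, 2012]); }
translate([363, 3857, 0]) cube([4030, 156, 2370]);
translate([363, 309, 0]) cube([156, 3548, 2370]);
translate([4237, 309, 0]) cube([156, 3548, 2370]);


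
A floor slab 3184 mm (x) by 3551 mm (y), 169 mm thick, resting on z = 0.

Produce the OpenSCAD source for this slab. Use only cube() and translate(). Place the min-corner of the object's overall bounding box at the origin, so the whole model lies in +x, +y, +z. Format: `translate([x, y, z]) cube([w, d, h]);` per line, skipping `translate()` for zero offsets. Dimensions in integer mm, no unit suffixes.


cube([3184, 3551, 169]);


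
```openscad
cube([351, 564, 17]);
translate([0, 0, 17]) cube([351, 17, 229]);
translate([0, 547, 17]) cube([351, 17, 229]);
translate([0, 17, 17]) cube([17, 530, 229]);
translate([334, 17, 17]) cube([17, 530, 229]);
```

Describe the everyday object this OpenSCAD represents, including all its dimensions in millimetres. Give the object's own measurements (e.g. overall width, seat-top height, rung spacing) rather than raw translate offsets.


An open-topped rectangular box: outside dimensions 351×564×246 mm, with a uniform wall and base thickness of 17 mm. The base is a full 351×564 slab on the floor; four walls sit on top of the base. The front and back walls (the −y and +y sides) span the full width; the two side walls fit between them.


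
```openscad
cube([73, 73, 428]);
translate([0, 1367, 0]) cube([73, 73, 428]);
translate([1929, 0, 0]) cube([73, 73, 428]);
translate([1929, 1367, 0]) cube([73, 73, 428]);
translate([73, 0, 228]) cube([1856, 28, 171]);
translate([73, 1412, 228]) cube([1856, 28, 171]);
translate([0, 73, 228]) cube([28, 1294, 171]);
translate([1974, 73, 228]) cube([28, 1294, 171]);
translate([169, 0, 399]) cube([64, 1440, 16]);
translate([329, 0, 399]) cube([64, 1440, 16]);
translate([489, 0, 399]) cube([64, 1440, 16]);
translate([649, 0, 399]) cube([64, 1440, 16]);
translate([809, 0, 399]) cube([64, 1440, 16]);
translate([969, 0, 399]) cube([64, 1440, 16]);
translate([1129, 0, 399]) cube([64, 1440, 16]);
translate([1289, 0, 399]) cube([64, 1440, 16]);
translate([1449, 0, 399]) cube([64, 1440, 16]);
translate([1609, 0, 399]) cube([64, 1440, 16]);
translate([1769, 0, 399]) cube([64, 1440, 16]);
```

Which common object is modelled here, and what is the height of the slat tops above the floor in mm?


A bed frame. The slat-top height is 415 mm.

Four posts, four rails, and a row of slats — a bed frame. Slats sit on the rails at z = 228 + 171 = 399; with slat thickness 16, the top is 415 mm.


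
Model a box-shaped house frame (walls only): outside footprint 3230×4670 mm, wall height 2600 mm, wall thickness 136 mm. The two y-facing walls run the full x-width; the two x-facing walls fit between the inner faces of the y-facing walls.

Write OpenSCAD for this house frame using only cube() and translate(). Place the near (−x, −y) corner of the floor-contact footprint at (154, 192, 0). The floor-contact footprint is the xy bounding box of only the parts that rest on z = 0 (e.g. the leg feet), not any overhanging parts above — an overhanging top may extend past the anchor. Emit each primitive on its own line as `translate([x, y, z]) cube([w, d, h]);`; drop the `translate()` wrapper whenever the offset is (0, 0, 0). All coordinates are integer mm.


translate([154, 192, 0]) cube([3230, 136, 2600]);
translate([154, 4726, 0]) cube([3230, 136, 2600]);
translate([154, 328, 0]) cube([136, 4398, 2600]);
translate([3248, 328, 0]) cube([136, 4398, 2600]);


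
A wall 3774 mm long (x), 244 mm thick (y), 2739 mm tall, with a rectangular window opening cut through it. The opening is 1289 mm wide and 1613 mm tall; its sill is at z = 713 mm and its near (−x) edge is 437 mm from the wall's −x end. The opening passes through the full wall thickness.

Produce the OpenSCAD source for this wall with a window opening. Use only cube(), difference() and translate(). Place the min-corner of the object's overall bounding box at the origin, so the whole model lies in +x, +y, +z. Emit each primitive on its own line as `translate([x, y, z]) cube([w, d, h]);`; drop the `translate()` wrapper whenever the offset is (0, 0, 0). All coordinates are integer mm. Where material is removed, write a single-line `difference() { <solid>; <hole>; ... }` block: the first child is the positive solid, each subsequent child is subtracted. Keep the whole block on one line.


difference() { cube([3774, 244, 2739]); translate([437, 0, 713]) cube([1289, 244, 1613]); }


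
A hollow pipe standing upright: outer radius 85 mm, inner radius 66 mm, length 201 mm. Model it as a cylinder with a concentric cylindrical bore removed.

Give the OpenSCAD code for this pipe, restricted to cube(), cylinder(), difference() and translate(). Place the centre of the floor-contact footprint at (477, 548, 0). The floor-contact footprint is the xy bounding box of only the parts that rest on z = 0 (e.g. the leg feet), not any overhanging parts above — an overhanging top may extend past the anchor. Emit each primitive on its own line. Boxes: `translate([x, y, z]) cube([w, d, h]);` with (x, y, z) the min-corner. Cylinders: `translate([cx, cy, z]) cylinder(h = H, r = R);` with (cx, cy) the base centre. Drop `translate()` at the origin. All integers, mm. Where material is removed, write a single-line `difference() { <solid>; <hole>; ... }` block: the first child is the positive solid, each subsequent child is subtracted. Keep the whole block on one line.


difference() { translate([477, 548, 0]) cylinder(h = 201, r = 85); translate([477, 548, 0]) cylinder(h = 201, r = 66); }


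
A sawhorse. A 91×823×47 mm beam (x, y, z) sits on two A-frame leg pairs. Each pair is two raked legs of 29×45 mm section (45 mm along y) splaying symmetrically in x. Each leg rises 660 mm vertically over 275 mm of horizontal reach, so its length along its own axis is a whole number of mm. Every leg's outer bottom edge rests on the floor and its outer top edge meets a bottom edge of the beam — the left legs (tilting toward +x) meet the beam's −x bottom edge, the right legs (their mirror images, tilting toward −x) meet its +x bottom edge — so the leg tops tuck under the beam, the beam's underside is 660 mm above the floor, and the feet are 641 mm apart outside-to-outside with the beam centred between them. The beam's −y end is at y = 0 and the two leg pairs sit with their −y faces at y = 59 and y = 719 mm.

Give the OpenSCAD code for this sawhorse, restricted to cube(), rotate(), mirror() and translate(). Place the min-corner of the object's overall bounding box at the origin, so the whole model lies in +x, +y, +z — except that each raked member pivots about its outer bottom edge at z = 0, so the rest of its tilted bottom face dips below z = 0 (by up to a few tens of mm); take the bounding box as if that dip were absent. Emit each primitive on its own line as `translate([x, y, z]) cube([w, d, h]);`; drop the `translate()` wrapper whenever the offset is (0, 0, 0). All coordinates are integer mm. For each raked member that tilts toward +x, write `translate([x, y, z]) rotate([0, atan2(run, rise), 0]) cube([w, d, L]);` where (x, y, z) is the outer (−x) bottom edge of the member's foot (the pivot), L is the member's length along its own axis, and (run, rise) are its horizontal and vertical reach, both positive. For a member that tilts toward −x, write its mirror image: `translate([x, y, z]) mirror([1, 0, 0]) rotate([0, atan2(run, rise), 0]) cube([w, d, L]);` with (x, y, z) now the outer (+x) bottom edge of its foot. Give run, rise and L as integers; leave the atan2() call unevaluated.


translate([275, 0, 660]) cube([91, 823, 47]);
translate([0, 59, 0]) rotate([0, atan2(275, 660), 0]) cube([29, 45, 715]);
translate([641, 59, 0]) mirror([1, 0, 0]) rotate([0, atan2(275, 660), 0]) cube([29, 45, 715]);
translate([0, 719, 0]) rotate([0, atan2(275, 660), 0]) cube([29, 45, 715]);
translate([641, 719, 0]) mirror([1, 0, 0]) rotate([0, atan2(275, 660), 0]) cube([29, 45, 715]);


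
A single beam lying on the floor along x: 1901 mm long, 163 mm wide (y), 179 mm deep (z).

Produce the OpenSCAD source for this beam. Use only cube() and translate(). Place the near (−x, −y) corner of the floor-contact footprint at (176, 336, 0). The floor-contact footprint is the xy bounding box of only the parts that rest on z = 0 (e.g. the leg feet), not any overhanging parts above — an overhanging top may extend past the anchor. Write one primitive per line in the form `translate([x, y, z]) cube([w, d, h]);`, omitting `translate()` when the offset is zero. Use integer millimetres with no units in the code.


translate([176, 336, 0]) cube([1901, 163, 179]);


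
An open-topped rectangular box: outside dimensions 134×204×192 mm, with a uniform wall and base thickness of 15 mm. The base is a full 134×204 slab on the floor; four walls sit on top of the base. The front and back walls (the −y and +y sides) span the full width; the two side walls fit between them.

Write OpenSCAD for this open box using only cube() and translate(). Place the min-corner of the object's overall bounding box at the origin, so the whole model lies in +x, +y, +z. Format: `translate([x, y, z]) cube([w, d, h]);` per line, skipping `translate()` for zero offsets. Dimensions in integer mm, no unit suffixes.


cube([134, 204, 15]);
translate([0, 0, 15]) cube([134, 15, 177]);
translate([0, 189, 15]) cube([134, 15, 177]);
translate([0, 15, 15]) cube([15, 174, 177]);
translate([119, 15, 15]) cube([15, 174, 177]);


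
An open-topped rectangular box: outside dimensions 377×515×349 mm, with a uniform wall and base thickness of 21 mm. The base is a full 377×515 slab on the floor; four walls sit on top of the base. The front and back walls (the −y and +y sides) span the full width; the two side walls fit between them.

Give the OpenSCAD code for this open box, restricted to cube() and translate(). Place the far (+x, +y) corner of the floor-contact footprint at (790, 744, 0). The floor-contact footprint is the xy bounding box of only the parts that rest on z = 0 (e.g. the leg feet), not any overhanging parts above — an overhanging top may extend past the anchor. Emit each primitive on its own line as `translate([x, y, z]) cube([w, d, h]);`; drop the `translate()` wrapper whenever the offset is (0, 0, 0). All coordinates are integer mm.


translate([413, 229, 0]) cube([377, 515, 21]);
translate([413, 229, 21]) cube([377, 21, 328]);
translate([413, 723, 21]) cube([377, 21, 328]);
translate([413, 250, 21]) cube([21, 473, 328]);
translate([769, 250, 21]) cube([21, 473, 328]);


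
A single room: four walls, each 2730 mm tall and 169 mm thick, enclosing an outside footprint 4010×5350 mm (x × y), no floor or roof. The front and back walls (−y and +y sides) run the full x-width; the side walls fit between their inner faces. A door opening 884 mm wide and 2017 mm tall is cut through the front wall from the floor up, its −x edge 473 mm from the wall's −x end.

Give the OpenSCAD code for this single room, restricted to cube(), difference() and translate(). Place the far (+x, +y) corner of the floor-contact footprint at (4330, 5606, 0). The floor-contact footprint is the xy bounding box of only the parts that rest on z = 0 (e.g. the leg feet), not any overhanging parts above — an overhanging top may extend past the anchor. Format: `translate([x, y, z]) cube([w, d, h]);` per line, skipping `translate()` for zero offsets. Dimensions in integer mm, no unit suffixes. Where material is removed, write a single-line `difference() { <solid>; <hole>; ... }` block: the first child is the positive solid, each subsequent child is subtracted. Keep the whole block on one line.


difference() { translate([320, 256, 0]) cube([4010, 169, 2730]); translate([793, 256, 0]) cube([884, 169, 2017]); }
translate([320, 5437, 0]) cube([4010, 169, 2730]);
translate([320, 425, 0]) cube([169, 5012, 2730]);
translate([4161, 425, 0]) cube([169, 5012, 2730]);


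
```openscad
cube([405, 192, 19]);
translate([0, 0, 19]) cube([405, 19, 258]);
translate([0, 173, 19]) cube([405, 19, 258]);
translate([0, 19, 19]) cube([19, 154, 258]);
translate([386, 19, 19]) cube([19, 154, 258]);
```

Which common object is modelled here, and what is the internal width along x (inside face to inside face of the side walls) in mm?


An open box. The internal width is 367 mm.

A 405×192 base slab with four walls standing on it — an open box. The base is 405 mm wide and the walls are 19 mm thick, so the internal width is 405 − 2 × 19 = 367 mm.


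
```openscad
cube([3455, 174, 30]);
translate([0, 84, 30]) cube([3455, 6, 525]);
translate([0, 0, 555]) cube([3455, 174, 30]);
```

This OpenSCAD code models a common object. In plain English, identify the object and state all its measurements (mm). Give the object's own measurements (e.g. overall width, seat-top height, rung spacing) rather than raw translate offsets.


An I-beam lying along x, 3455 mm long. Overall section height 585 mm. Two flanges 174 mm wide (y) and 30 mm thick, one on the floor and one at the top; a web 6 mm thick runs between them, centred on the flange width.


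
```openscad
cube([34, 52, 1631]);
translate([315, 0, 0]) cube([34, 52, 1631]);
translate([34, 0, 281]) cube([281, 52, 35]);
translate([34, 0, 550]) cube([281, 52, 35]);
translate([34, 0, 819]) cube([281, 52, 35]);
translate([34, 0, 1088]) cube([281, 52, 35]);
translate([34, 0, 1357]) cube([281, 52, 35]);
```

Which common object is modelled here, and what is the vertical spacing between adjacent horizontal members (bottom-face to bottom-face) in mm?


A ladder. The rung spacing is 269 mm.

Two tall 34×52 posts with 5 short bars between them — a ladder. Adjacent rungs sit at z = 281 and z = 550, so the spacing is 550 − 281 = 269 mm.


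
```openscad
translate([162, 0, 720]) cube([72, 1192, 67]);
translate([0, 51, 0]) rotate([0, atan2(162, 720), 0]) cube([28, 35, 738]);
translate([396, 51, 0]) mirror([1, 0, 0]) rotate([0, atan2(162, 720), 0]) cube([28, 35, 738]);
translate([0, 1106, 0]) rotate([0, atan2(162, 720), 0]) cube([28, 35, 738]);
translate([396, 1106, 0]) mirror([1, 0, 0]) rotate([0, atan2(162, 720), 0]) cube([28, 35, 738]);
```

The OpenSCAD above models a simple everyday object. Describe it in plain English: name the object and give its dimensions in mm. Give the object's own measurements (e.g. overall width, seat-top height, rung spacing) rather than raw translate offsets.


A sawhorse. A 72×1192×67 mm beam (x, y, z) sits on two A-frame leg pairs. Each pair is two raked legs of 28×35 mm section (35 mm along y) splaying symmetrically in x. Each leg rises 720 mm vertically over 162 mm of horizontal reach and is 738 mm long along its own axis. Every leg's outer bottom edge rests on the floor and its outer top edge meets a bottom edge of the beam — the left legs (tilting toward +x) meet the beam's −x bottom edge, the right legs (their mirror images, tilting toward −x) meet its +x bottom edge — so the leg tops tuck under the beam, the beam's underside is 720 mm above the floor, and the feet are 396 mm apart outside-to-outside with the beam centred between them. The two leg pairs are set in 51 mm from either end of the beam.


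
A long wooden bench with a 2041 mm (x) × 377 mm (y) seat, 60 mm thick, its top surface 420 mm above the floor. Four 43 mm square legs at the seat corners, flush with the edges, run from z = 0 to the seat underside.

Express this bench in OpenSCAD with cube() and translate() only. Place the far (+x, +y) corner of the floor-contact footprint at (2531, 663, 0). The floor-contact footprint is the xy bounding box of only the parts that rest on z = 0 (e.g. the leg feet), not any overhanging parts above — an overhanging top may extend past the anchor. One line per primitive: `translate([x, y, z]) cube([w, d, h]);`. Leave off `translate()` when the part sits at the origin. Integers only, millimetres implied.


translate([490, 286, 360]) cube([2041, 377, 60]);
translate([490, 286, 0]) cube([43, 43, 360]);
translate([490, 620, 0]) cube([43, 43, 360]);
translate([2488, 286, 0]) cube([43, 43, 360]);
translate([2488, 620, 0]) cube([43, 43, 360]);


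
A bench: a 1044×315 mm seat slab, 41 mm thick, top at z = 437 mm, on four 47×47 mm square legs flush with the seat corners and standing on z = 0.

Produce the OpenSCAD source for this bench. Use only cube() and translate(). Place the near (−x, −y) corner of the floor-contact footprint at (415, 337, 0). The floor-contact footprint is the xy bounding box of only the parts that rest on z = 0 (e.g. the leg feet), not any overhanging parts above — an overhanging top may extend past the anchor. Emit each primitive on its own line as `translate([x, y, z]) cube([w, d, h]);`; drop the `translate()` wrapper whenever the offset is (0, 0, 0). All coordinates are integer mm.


translate([415, 337, 396]) cube([1044, 315, 41]);
translate([415, 337, 0]) cube([47, 47, 396]);
translate([415, 605, 0]) cube([47, 47, 396]);
translate([1412, 337, 0]) cube([47, 47, 396]);
translate([1412, 605, 0]) cube([47, 47, 396]);


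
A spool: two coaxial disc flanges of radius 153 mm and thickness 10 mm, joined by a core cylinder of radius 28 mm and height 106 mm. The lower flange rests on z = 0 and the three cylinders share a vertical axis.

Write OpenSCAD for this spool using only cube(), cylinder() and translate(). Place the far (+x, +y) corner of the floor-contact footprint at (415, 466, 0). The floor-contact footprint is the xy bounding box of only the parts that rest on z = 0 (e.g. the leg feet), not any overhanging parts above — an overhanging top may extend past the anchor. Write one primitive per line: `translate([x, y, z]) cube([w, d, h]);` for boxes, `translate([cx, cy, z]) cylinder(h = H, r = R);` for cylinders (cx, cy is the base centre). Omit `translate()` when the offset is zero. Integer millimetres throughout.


translate([262, 313, 0]) cylinder(h = 10, r = 153);
translate([262, 313, 10]) cylinder(h = 106, r = 28);
translate([262, 313, 116]) cylinder(h = 10, r = 153);


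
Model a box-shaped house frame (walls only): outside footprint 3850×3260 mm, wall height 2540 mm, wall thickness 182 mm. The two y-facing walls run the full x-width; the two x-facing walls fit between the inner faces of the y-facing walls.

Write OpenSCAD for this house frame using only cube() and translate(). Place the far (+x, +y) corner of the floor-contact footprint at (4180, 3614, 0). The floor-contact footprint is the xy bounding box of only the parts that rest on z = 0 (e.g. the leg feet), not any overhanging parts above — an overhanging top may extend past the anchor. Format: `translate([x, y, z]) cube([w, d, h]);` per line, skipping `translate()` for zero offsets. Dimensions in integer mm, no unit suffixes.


translate([330, 354, 0]) cube([3850, 182, 2540]);
translate([330, 3432, 0]) cube([3850, 182, 2540]);
translate([330, 536, 0]) cube([182, 2896, 2540]);
translate([3998, 536, 0]) cube([182, 2896, 2540]);
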